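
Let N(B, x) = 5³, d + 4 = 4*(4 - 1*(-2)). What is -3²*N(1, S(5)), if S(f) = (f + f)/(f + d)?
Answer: -1125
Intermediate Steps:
d = 20 (d = -4 + 4*(4 - 1*(-2)) = -4 + 4*(4 + 2) = -4 + 4*6 = -4 + 24 = 20)
S(f) = 2*f/(20 + f) (S(f) = (f + f)/(f + 20) = (2*f)/(20 + f) = 2*f/(20 + f))
N(B, x) = 125
-3²*N(1, S(5)) = -3²*125 = -9*125 = -1*1125 = -1125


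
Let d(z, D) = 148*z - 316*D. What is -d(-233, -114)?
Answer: -1540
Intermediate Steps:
d(z, D) = -316*D + 148*z
-d(-233, -114) = -(-316*(-114) + 148*(-233)) = -(36024 - 34484) = -1*1540 = -1540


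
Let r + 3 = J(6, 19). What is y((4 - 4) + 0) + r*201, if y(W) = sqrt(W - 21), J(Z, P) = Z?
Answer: 603 + I*sqrt(21) ≈ 603.0 + 4.5826*I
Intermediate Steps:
y(W) = sqrt(-21 + W)
r = 3 (r = -3 + 6 = 3)
y((4 - 4) + 0) + r*201 = sqrt(-21 + ((4 - 4) + 0)) + 3*201 = sqrt(-21 + (0 + 0)) + 603 = sqrt(-21 + 0) + 603 = sqrt(-21) + 603 = I*sqrt(21) + 603 = 603 + I*sqrt(21)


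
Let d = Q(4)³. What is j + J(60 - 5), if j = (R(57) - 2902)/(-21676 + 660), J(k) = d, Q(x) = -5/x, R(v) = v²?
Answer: -331151/168128 ≈ -1.9696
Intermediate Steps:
d = -125/64 (d = (-5/4)³ = -125/64 ≈ -1.9531)
J(k) = -125/64
j = -347/21016 (j = (57² - 2902)/(-21676 + 660) = (3249 - 2902)/(-21016) = 347*(-1/21016) = -347/21016 ≈ -0.016511)
j + J(60 - 5) = -347/21016 - 125/64 = -331151/168128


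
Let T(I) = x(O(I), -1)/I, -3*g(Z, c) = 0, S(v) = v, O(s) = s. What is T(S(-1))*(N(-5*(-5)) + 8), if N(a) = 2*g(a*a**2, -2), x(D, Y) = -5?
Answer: 40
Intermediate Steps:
g(Z, c) = 0 (g(Z, c) = -1/3*0 = 0)
T(I) = -5/I
N(a) = 0 (N(a) = 2*0 = 0)
T(S(-1))*(N(-5*(-5)) + 8) = (-5/(-1))*(0 + 8) = -5*(-1)*8 = 5*8 = 40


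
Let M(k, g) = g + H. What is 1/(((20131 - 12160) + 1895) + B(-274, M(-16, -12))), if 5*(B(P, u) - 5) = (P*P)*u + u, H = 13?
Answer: 5/124432 ≈ 4.0183e-5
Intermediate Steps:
M(k, g) = 13 + g (M(k, g) = g + 13 = 13 + g)
B(P, u) = 5 + u/5 + u*P**2/5 (B(P, u) = 5 + ((P*P)*u + u)/5 = 5 + (P**2*u + u)/5 = 5 + (u*P**2 + u)/5 = 5 + (u + u*P**2)/5 = 5 + (u/5 + u*P**2/5) = 5 + u/5 + u*P**2/5)
1/(((20131 - 12160) + 1895) + B(-274, M(-16, -12))) = 1/(((20131 - 12160) + 1895) + (5 + (13 - 12)/5 + (1/5)*(13 - 12)*(-274)**2)) = 1/((7971 + 1895) + (5 + (1/5)*1 + (1/5)*1*75076)) = 1/(9866 + (5 + 1/5 + 75076/5)) = 1/(9866 + 75102/5) = 1/(124432/5) = 5/124432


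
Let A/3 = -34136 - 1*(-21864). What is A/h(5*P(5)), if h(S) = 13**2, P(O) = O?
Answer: -2832/13 ≈ -217.85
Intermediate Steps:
A = -36816 (A = 3*(-34136 - 1*(-21864)) = 3*(-34136 + 21864) = 3*(-12272) = -36816)
h(S) = 169
A/h(5*P(5)) = -36816/169 = -36816*1/169 = -2832/13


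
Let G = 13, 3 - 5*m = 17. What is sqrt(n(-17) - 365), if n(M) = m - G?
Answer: 4*I*sqrt(595)/5 ≈ 19.514*I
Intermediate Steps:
m = -14/5 (m = 3/5 - 1/5*17 = 3/5 - 17/5 = -14/5 ≈ -2.8000)
n(M) = -79/5 (n(M) = -14/5 - 1*13 = -14/5 - 13 = -79/5)
sqrt(n(-17) - 365) = sqrt(-79/5 - 365) = sqrt(-1904/5) = 4*I*sqrt(595)/5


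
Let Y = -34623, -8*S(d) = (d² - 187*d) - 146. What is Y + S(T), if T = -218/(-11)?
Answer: -4137062/121 ≈ -34191.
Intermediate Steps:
T = 218/11 (T = -218*(-1/11) = 218/11 ≈ 19.818)
S(d) = 73/4 - d²/8 + 187*d/8 (S(d) = -((d² - 187*d) - 146)/8 = -(-146 + d² - 187*d)/8 = 73/4 - d²/8 + 187*d/8)
Y + S(T) = -34623 + (73/4 - (218/11)²/8 + (187/8)*(218/11)) = -34623 + (73/4 - ⅛*47524/121 + 1853/4) = -34623 + (73/4 - 11881/242 + 1853/4) = -34623 + 52321/121 = -4137062/121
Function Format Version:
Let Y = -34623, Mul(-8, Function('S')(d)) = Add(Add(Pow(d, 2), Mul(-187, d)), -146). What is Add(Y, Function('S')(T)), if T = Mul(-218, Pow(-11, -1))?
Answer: Rational(-4137062, 121) ≈ -34191.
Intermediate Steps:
T = Rational(218, 11) (T = Mul(-218, Rational(-1, 11)) = Rational(218, 11) ≈ 19.818)
Function('S')(d) = Add(Rational(73, 4), Mul(Rational(-1, 8), Pow(d, 2)), Mul(Rational(187, 8), d)) (Function('S')(d) = Mul(Rational(-1, 8), Add(Add(Pow(d, 2), Mul(-187, d)), -146)) = Mul(Rational(-1, 8), Add(-146, Pow(d, 2), Mul(-187, d))) = Add(Rational(73, 4), Mul(Rational(-1, 8), Pow(d, 2)), Mul(Rational(187, 8), d)))
Add(Y, Function('S')(T)) = Add(-34623, Add(Rational(73, 4), Mul(Rational(-1, 8), Pow(Rational(218, 11), 2)), Mul(Rational(187, 8), Rational(218, 11)))) = Add(-34623, Add(Rational(73, 4), Mul(Rational(-1, 8), Rational(47524, 121)), Rational(1853, 4))) = Add(-34623, Add(Rational(73, 4), Rational(-11881, 242), Rational(1853, 4))) = Add(-34623, Rational(52321, 121)) = Rational(-4137062, 121)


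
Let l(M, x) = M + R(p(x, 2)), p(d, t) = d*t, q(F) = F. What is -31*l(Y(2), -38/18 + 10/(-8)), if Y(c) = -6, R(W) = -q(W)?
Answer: -403/18 ≈ -22.389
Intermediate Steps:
R(W) = -W
l(M, x) = M - 2*x (l(M, x) = M - x*2 = M - 2*x)
-31*l(Y(2), -38/18 + 10/(-8)) = -31*(-6 - 2*(-38/18 + 10/(-8))) = -31*(-6 - 2*(-38*1/18 + 10*(-⅛))) = -31*(-6 - 2*(-19/9 - 5/4)) = -31*(-6 - 2*(-121/36)) = -31*(-6 + 121/18) = -31*13/18 = -403/18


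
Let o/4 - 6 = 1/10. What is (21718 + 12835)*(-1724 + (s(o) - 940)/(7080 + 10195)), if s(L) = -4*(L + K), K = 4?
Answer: -5145486531704/86375 ≈ -5.9571e+7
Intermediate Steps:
o = 122/5 (o = 24 + 4/10 = 24 + 4*(1/10) = 24 + 2/5 = 122/5 ≈ 24.400)
s(L) = -16 - 4*L (s(L) = -4*(L + 4) = -4*(4 + L) = -16 - 4*L)
(21718 + 12835)*(-1724 + (s(o) - 940)/(7080 + 10195)) = (21718 + 12835)*(-1724 + ((-16 - 4*122/5) - 940)/(7080 + 10195)) = 34553*(-1724 + ((-16 - 488/5) - 940)/17275) = 34553*(-1724 + (-568/5 - 940)*(1/17275)) = 34553*(-1724 - 5268/5*1/17275) = 34553*(-1724 - 5268/86375) = 34553*(-148915768/86375) = -5145486531704/86375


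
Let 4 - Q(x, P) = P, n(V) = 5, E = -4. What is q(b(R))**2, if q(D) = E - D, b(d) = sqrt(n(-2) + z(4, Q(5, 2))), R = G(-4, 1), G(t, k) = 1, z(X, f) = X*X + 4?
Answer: 81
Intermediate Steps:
Q(x, P) = 4 - P
z(X, f) = 4 + X**2 (z(X, f) = X**2 + 4 = 4 + X**2)
R = 1
b(d) = 5 (b(d) = sqrt(5 + (4 + 4**2)) = sqrt(5 + (4 + 16)) = sqrt(5 + 20) = sqrt(25) = 5)
q(D) = -4 - D
q(b(R))**2 = (-4 - 1*5)**2 = (-4 - 5)**2 = (-9)**2 = 81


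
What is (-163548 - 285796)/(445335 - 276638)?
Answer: -449344/168697 ≈ -2.6636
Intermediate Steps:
(-163548 - 285796)/(445335 - 276638) = -449344/168697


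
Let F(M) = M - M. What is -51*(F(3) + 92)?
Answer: -4692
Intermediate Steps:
F(M) = 0
-51*(F(3) + 92) = -51*(0 + 92) = -51*92 = -4692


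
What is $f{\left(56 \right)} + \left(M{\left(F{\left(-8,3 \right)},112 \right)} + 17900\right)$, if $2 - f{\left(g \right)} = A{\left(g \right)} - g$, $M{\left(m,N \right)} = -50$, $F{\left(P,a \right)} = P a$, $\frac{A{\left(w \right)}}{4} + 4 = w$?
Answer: $17700$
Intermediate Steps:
$A{\left(w \right)} = -16 + 4 w$
$f{\left(g \right)} = 18 - 3 g$ ($f{\left(g \right)} = 2 - \left(\left(-16 + 4 g\right) - g\right) = 2 - \left(-16 + 3 g\right) = 18 - 3 g$)
$f{\left(56 \right)} + \left(M{\left(F{\left(-8,3 \right)},112 \right)} + 17900\right) = \left(18 - 168\right) + \left(-50 + 17900\right) = \left(18 - 168\right) + 17850 = -150 + 17850 = 17700$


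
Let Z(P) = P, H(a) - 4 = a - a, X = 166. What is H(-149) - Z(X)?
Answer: -162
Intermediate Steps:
H(a) = 4 (H(a) = 4 + (a - a) = 4 + 0 = 4)
H(-149) - Z(X) = 4 - 1*166 = 4 - 166 = -162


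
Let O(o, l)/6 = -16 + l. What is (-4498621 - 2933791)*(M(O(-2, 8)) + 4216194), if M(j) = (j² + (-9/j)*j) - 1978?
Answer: -31338846954532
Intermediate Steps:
O(o, l) = -96 + 6*l (O(o, l) = 6*(-16 + l) = -96 + 6*l)
M(j) = -1987 + j² (M(j) = (j² - 9) - 1978 = (-9 + j²) - 1978 = -1987 + j²)
(-4498621 - 2933791)*(M(O(-2, 8)) + 4216194) = (-4498621 - 2933791)*((-1987 + (-96 + 6*8)²) + 4216194) = -7432412*((-1987 + (-96 + 48)²) + 4216194) = -7432412*((-1987 + (-48)²) + 4216194) = -7432412*((-1987 + 2304) + 4216194) = -7432412*(317 + 4216194) = -7432412*4216511 = -31338846954532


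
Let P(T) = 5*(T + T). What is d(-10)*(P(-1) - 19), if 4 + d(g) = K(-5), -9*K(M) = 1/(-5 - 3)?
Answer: 8323/72 ≈ 115.60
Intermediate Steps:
P(T) = 10*T (P(T) = 5*(2*T) = 10*T)
K(M) = 1/72 (K(M) = -1/(9*(-5 - 3)) = -1/9/(-8) = -1/9*(-1/8) = 1/72)
d(g) = -287/72 (d(g) = -4 + 1/72 = -287/72)
d(-10)*(P(-1) - 19) = -287*(10*(-1) - 19)/72 = -287*(-10 - 19)/72 = -287/72*(-29) = 8323/72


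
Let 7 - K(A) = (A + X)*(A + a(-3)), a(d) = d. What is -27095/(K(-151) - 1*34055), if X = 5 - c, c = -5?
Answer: 27095/55762 ≈ 0.48590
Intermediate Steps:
X = 10 (X = 5 - 1*(-5) = 5 + 5 = 10)
K(A) = 7 - (-3 + A)*(10 + A) (K(A) = 7 - (A + 10)*(A - 3) = 7 - (10 + A)*(-3 + A) = 7 - (-3 + A)*(10 + A))
-27095/(K(-151) - 1*34055) = -27095/((37 - 1*(-151)² - 7*(-151)) - 1*34055) = -27095/((37 - 1*22801 + 1057) - 34055) = -27095/((37 - 22801 + 1057) - 34055) = -27095/(-21707 - 34055) = -27095/(-55762) = -27095*(-1/55762) = 27095/55762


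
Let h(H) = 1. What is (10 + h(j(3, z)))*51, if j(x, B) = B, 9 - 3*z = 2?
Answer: 561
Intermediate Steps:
z = 7/3 (z = 3 - 1/3*2 = 3 - 2/3 = 7/3 ≈ 2.3333)
(10 + h(j(3, z)))*51 = (10 + 1)*51 = 11*51 = 561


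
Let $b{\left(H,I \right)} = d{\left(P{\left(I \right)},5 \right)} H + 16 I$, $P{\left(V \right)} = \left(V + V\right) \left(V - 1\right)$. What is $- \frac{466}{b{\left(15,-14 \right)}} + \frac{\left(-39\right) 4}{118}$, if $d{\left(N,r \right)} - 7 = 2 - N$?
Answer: $- \frac{470848}{376951} \approx -1.2491$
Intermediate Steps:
$P{\left(V \right)} = 2 V \left(-1 + V\right)$
$d{\left(N,r \right)} = 9 - N$ ($d{\left(N,r \right)} = 7 - \left(-2 + N\right) = 9 - N$)
$b{\left(H,I \right)} = 16 I + H \left(9 - 2 I \left(-1 + I\right)\right)$ ($b{\left(H,I \right)} = \left(9 - 2 I \left(-1 + I\right)\right) H + 16 I = H \left(9 - 2 I \left(-1 + I\right)\right) + 16 I = 16 I + H \left(9 - 2 I \left(-1 + I\right)\right)$)
$- \frac{466}{b{\left(15,-14 \right)}} + \frac{\left(-39\right) 4}{118} = - \frac{466}{16 \left(-14\right) - 15 \left(-9 + 2 \left(-14\right) \left(-1 - 14\right)\right)} + \frac{\left(-39\right) 4}{118} = - \frac{466}{-224 - 15 \left(-9 + 2 \left(-14\right) \left(-15\right)\right)} - \frac{78}{59} = - \frac{466}{-224 - 15 \left(-9 + 420\right)} - \frac{78}{59} = - \frac{466}{-224 - 15 \cdot 411} - \frac{78}{59} = - \frac{466}{-224 - 6165} - \frac{78}{59} = - \frac{466}{-6389} - \frac{78}{59} = \left(-466\right) \left(- \frac{1}{6389}\right) - \frac{78}{59} = \frac{466}{6389} - \frac{78}{59} = - \frac{470848}{376951}$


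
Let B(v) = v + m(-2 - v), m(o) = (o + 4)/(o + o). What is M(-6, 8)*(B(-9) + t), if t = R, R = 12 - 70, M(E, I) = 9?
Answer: -8343/14 ≈ -595.93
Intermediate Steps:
m(o) = (4 + o)/(2*o) (m(o) = (4 + o)/((2*o)) = (4 + o)*(1/(2*o)) = (4 + o)/(2*o))
B(v) = v + (2 - v)/(2*(-2 - v)) (B(v) = v + (4 + (-2 - v))/(2*(-2 - v)) = v + (2 - v)/(2*(-2 - v)))
R = -58
t = -58
M(-6, 8)*(B(-9) + t) = 9*((-1 + (½)*(-9) - 9*(2 - 9))/(2 - 9) - 58) = 9*((-1 - 9/2 - 9*(-7))/(-7) - 58) = 9*(-(-1 - 9/2 + 63)/7 - 58) = 9*(-⅐*115/2 - 58) = 9*(-115/14 - 58) = 9*(-927/14) = -8343/14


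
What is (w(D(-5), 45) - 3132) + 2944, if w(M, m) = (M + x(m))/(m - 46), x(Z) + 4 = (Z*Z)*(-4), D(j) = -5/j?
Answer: 7915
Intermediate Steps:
x(Z) = -4 - 4*Z**2 (x(Z) = -4 + (Z*Z)*(-4) = -4 + Z**2*(-4) = -4 - 4*Z**2)
w(M, m) = (-4 + M - 4*m**2)/(-46 + m) (w(M, m) = (M + (-4 - 4*m**2))/(m - 46) = (-4 + M - 4*m**2)/(-46 + m))
(w(D(-5), 45) - 3132) + 2944 = ((-4 - 5/(-5) - 4*45**2)/(-46 + 45) - 3132) + 2944 = ((-4 - 5*(-1/5) - 4*2025)/(-1) - 3132) + 2944 = (-(-4 + 1 - 8100) - 3132) + 2944 = (-1*(-8103) - 3132) + 2944 = (8103 - 3132) + 2944 = 4971 + 2944 = 7915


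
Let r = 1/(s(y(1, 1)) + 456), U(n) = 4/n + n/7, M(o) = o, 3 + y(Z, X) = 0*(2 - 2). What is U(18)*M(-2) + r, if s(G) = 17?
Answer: -166433/29799 ≈ -5.5852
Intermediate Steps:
y(Z, X) = -3 (y(Z, X) = -3 + 0*(2 - 2) = -3 + 0*0 = -3 + 0 = -3)
U(n) = 4/n + n/7 (U(n) = 4/n + n*(1/7) = 4/n + n/7)
r = 1/473 (r = 1/(17 + 456) = 1/473 ≈ 0.0021142)
U(18)*M(-2) + r = (4/18 + (1/7)*18)*(-2) + 1/473 = (4*(1/18) + 18/7)*(-2) + 1/473 = (2/9 + 18/7)*(-2) + 1/473 = (176/63)*(-2) + 1/473 = -352/63 + 1/473 = -166433/29799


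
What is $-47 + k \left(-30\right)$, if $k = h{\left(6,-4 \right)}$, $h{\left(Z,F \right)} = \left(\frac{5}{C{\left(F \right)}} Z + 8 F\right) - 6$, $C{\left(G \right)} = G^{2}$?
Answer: $\frac{4147}{4} \approx 1036.8$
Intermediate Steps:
$h{\left(Z,F \right)} = -6 + 8 F + \frac{5 Z}{F^{2}}$ ($h{\left(Z,F \right)} = \left(\frac{5}{F^{2}} Z + 8 F\right) - 6 = \left(\frac{5 Z}{F^{2}} + 8 F\right) - 6 = \left(8 F + \frac{5 Z}{F^{2}}\right) - 6 = -6 + 8 F + \frac{5 Z}{F^{2}}$)
$k = - \frac{289}{8}$ ($k = -6 + 8 \left(-4\right) + 5 \cdot 6 \cdot \frac{1}{16} = -6 - 32 + 5 \cdot 6 \cdot \frac{1}{16} = -6 - 32 + \frac{15}{8} = - \frac{289}{8} \approx -36.125$)
$-47 + k \left(-30\right) = -47 - - \frac{4335}{4} = -47 + \frac{4335}{4} = \frac{4147}{4}$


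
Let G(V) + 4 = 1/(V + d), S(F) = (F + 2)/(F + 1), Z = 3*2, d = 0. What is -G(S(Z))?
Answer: 25/8 ≈ 3.1250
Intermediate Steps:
Z = 6
S(F) = (2 + F)/(1 + F)
G(V) = -4 + 1/V (G(V) = -4 + 1/(V + 0) = -4 + 1/V)
-G(S(Z)) = -(-4 + 1/((2 + 6)/(1 + 6))) = -(-4 + 1/(8/7)) = -(-4 + 7/8) = -1*(-25/8) = 25/8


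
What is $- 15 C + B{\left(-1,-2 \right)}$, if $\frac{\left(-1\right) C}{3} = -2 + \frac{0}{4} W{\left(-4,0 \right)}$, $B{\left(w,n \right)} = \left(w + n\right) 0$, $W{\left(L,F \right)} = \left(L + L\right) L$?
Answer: $-90$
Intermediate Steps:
$W{\left(L,F \right)} = 2 L^{2}$ ($W{\left(L,F \right)} = 2 L L = 2 L^{2}$)
$B{\left(w,n \right)} = 0$ ($B{\left(w,n \right)} = \left(n + w\right) 0 = 0$)
$C = 6$ ($C = - 3 \left(-2 + \frac{0}{4} \cdot 2 \left(-4\right)^{2}\right) = - 3 \left(-2 + 0 \cdot \frac{1}{4} \cdot 2 \cdot 16\right) = - 3 \left(-2 + 0 \cdot 32\right) = - 3 \left(-2 + 0\right) = \left(-3\right) \left(-2\right) = 6$)
$- 15 C + B{\left(-1,-2 \right)} = \left(-15\right) 6 + 0 = -90 + 0 = -90$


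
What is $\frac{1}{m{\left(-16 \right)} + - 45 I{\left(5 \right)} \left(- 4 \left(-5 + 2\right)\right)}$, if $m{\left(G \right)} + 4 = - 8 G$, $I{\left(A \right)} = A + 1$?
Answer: $- \frac{1}{3116} \approx -0.00032092$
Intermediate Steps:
$I{\left(A \right)} = 1 + A$
$m{\left(G \right)} = -4 - 8 G$
$\frac{1}{m{\left(-16 \right)} + - 45 I{\left(5 \right)} \left(- 4 \left(-5 + 2\right)\right)} = \frac{1}{\left(-4 - -128\right) + - 45 \left(1 + 5\right) \left(- 4 \left(-5 + 2\right)\right)} = \frac{1}{\left(-4 + 128\right) + \left(-45\right) 6 \left(\left(-4\right) \left(-3\right)\right)} = \frac{1}{124 - 3240} = \frac{1}{-3116} = - \frac{1}{3116}$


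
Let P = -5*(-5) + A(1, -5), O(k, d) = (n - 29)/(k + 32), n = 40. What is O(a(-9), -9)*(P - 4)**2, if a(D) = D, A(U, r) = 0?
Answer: 4851/23 ≈ 210.91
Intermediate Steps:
O(k, d) = 11/(32 + k) (O(k, d) = (40 - 29)/(k + 32) = 11/(32 + k))
P = 25 (P = -5*(-5) + 0 = 25 + 0 = 25)
O(a(-9), -9)*(P - 4)**2 = (11/(32 - 9))*(25 - 4)**2 = (11/23)*21**2 = (11*(1/23))*441 = (11/23)*441 = 4851/23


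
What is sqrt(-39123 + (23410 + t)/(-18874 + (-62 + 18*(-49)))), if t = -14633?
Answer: I*sqrt(1707317156982)/6606 ≈ 197.8*I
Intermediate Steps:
sqrt(-39123 + (23410 + t)/(-18874 + (-62 + 18*(-49)))) = sqrt(-39123 + (23410 - 14633)/(-18874 + (-62 + 18*(-49)))) = sqrt(-39123 + 8777/(-18874 + (-62 - 882))) = sqrt(-39123 + 8777/(-18874 - 944)) = sqrt(-39123 + 8777/(-19818)) = sqrt(-39123 + 8777*(-1/19818)) = sqrt(-39123 - 8777/19818) = sqrt(-775348391/19818) = I*sqrt(1707317156982)/6606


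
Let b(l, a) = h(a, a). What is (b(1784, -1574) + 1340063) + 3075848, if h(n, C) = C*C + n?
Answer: 6891813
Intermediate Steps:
h(n, C) = n + C² (h(n, C) = C² + n = n + C²)
b(l, a) = a + a²
(b(1784, -1574) + 1340063) + 3075848 = (-1574*(1 - 1574) + 1340063) + 3075848 = (-1574*(-1573) + 1340063) + 3075848 = (2475902 + 1340063) + 3075848 = 3815965 + 3075848 = 6891813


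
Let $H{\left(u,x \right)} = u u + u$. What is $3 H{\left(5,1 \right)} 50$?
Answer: $4500$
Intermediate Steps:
$H{\left(u,x \right)} = u + u^{2}$ ($H{\left(u,x \right)} = u^{2} + u = u + u^{2}$)
$3 H{\left(5,1 \right)} 50 = 3 \cdot 5 \left(1 + 5\right) 50 = 3 \cdot 5 \cdot 6 \cdot 50 = 3 \cdot 30 \cdot 50 = 90 \cdot 50 = 4500$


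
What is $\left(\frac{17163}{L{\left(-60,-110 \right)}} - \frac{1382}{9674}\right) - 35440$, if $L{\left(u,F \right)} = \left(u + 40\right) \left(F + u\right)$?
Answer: $- \frac{843355259}{23800} \approx -35435.0$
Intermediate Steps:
$L{\left(u,F \right)} = \left(40 + u\right) \left(F + u\right)$
$\left(\frac{17163}{L{\left(-60,-110 \right)}} - \frac{1382}{9674}\right) - 35440 = \left(\frac{17163}{\left(-60\right)^{2} + 40 \left(-110\right) + 40 \left(-60\right) - -6600} - \frac{1382}{9674}\right) - 35440 = \left(\frac{17163}{3600 - 4400 - 2400 + 6600} - \frac{1}{7}\right) - 35440 = \left(\frac{17163}{3400} - \frac{1}{7}\right) - 35440 = \frac{116741}{23800} - 35440 = - \frac{843355259}{23800}$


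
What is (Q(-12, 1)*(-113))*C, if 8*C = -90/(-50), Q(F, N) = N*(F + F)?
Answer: 3051/5 ≈ 610.20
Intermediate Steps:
Q(F, N) = 2*F*N (Q(F, N) = N*(2*F) = 2*F*N)
C = 9/40 (C = (-90/(-50))/8 = (-90*(-1/50))/8 = (1/8)*(9/5) = 9/40 ≈ 0.22500)
(Q(-12, 1)*(-113))*C = ((2*(-12)*1)*(-113))*(9/40) = -24*(-113)*(9/40) = 2712*(9/40) = 3051/5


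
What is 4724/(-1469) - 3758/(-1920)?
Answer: -1774789/1410240 ≈ -1.2585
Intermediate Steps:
4724/(-1469) - 3758/(-1920) = 4724*(-1/1469) - 3758*(-1/1920) = -4724/1469 + 1879/960 = -1774789/1410240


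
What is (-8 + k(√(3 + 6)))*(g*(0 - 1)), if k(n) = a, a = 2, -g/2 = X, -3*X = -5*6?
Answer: -120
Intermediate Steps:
X = 10 (X = -(-5)*6/3 = -⅓*(-30) = 10)
g = -20 (g = -2*10 = -20)
k(n) = 2
(-8 + k(√(3 + 6)))*(g*(0 - 1)) = (-8 + 2)*(-20*(0 - 1)) = -(-120)*(-1) = -6*20 = -120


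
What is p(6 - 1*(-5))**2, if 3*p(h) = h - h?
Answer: 0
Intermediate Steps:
p(h) = 0 (p(h) = (h - h)/3 = (1/3)*0 = 0)
p(6 - 1*(-5))**2 = 0**2 = 0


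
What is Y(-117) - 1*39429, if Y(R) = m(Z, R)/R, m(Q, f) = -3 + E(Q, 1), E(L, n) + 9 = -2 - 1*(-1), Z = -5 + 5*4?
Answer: -354860/9 ≈ -39429.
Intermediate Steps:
Z = 15 (Z = -5 + 20 = 15)
E(L, n) = -10 (E(L, n) = -9 + (-2 - 1*(-1)) = -9 + (-2 + 1) = -9 - 1 = -10)
m(Q, f) = -13 (m(Q, f) = -3 - 10 = -13)
Y(R) = -13/R
Y(-117) - 1*39429 = -13/(-117) - 1*39429 = -13*(-1/117) - 39429 = ⅑ - 39429 = -354860/9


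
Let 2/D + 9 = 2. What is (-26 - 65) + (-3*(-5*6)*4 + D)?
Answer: 1881/7 ≈ 268.71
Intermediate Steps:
D = -2/7 (D = 2/(-9 + 2) = 2/(-7) = 2*(-⅐) = -2/7 ≈ -0.28571)
(-26 - 65) + (-3*(-5*6)*4 + D) = (-26 - 65) + (-3*(-5*6)*4 - 2/7) = -91 + (-(-90)*4 - 2/7) = -91 + (-3*(-120) - 2/7) = -91 + (360 - 2/7) = -91 + 2518/7 = 1881/7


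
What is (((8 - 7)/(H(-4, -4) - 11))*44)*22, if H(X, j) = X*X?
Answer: 968/5 ≈ 193.60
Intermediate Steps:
H(X, j) = X**2
(((8 - 7)/(H(-4, -4) - 11))*44)*22 = (((8 - 7)/((-4)**2 - 11))*44)*22 = ((1/(16 - 11))*44)*22 = ((1/5)*44)*22 = (44/5)*22 = 968/5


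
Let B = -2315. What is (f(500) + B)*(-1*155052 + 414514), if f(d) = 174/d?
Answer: -75070529653/125 ≈ -6.0056e+8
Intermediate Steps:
(f(500) + B)*(-1*155052 + 414514) = (174/500 - 2315)*(-1*155052 + 414514) = (174*(1/500) - 2315)*(-155052 + 414514) = (87/250 - 2315)*259462 = -578663/250*259462 = -75070529653/125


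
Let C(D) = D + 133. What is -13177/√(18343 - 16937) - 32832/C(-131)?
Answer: -16416 - 13177*√1406/1406 ≈ -16767.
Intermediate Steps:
C(D) = 133 + D
-13177/√(18343 - 16937) - 32832/C(-131) = -13177/√(18343 - 16937) - 32832/(133 - 131) = -13177*√1406/1406 - 32832/2 = -13177*√1406/1406 - 32832*½ = -13177*√1406/1406 - 16416 = -16416 - 13177*√1406/1406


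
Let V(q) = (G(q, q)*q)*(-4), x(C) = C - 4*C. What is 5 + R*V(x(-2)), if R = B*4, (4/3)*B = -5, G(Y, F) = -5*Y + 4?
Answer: -9355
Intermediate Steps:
G(Y, F) = 4 - 5*Y
B = -15/4 (B = (3/4)*(-5) = -15/4 ≈ -3.7500)
x(C) = -3*C
V(q) = -4*q*(4 - 5*q) (V(q) = ((4 - 5*q)*q)*(-4) = (q*(4 - 5*q))*(-4) = -4*q*(4 - 5*q))
R = -15 (R = -15/4*4 = -15)
5 + R*V(x(-2)) = 5 - 60*(-3*(-2))*(-4 + 5*(-3*(-2))) = 5 - 60*6*(-4 + 5*6) = 5 - 60*6*(-4 + 30) = 5 - 60*6*26 = 5 - 15*624 = 5 - 9360 = -9355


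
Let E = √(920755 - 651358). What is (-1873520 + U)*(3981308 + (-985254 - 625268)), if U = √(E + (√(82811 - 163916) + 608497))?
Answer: -4441714986720 + 2370786*√(608497 + 3*√29933 + I*√81105) ≈ -4.4399e+12 + 4.3259e+5*I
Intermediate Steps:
E = 3*√29933 (E = √269397 = 3*√29933 ≈ 519.04)
U = √(608497 + 3*√29933 + I*√81105) (U = √(3*√29933 + (√(82811 - 163916) + 608497)) = √(3*√29933 + (√(-81105) + 608497)) = √(3*√29933 + (I*√81105 + 608497)) = √(3*√29933 + (608497 + I*√81105)) = √(608497 + 3*√29933 + I*√81105) ≈ 780.39 + 0.182*I)
(-1873520 + U)*(3981308 + (-985254 - 625268)) = (-1873520 + √(608497 + 3*√29933 + I*√81105))*(3981308 + (-985254 - 625268)) = (-1873520 + √(608497 + 3*√29933 + I*√81105))*(3981308 - 1610522) = (-1873520 + √(608497 + 3*√29933 + I*√81105))*2370786 = -4441714986720 + 2370786*√(608497 + 3*√29933 + I*√81105)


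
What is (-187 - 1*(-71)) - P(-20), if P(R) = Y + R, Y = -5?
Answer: -91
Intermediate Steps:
P(R) = -5 + R
(-187 - 1*(-71)) - P(-20) = (-187 - 1*(-71)) - (-5 - 20) = (-187 + 71) - 1*(-25) = -116 + 25 = -91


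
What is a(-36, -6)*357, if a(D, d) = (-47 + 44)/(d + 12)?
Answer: -357/2 ≈ -178.50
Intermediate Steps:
a(D, d) = -3/(12 + d)
a(-36, -6)*357 = -3/(12 - 6)*357 = -3/6*357 = -3*1/6*357 = -1/2*357 = -357/2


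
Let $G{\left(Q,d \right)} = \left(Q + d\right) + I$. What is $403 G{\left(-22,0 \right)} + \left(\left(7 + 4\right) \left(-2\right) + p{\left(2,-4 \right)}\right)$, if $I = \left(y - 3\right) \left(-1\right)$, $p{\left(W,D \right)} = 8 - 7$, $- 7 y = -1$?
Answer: $- \frac{54149}{7} \approx -7735.6$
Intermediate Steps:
$y = \frac{1}{7}$ ($y = \left(- \frac{1}{7}\right) \left(-1\right) = \frac{1}{7} \approx 0.14286$)
$p{\left(W,D \right)} = 1$
$I = \frac{20}{7}$ ($I = \left(\frac{1}{7} - 3\right) \left(-1\right) = \left(- \frac{20}{7}\right) \left(-1\right) = \frac{20}{7} \approx 2.8571$)
$G{\left(Q,d \right)} = \frac{20}{7} + Q + d$ ($G{\left(Q,d \right)} = \left(Q + d\right) + \frac{20}{7} = \frac{20}{7} + Q + d$)
$403 G{\left(-22,0 \right)} + \left(\left(7 + 4\right) \left(-2\right) + p{\left(2,-4 \right)}\right) = 403 \left(\frac{20}{7} - 22 + 0\right) + \left(\left(7 + 4\right) \left(-2\right) + 1\right) = 403 \left(- \frac{134}{7}\right) + \left(11 \left(-2\right) + 1\right) = - \frac{54002}{7} + \left(-22 + 1\right) = - \frac{54002}{7} - 21 = - \frac{54149}{7}$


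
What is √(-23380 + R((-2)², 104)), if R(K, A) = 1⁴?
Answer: I*√23379 ≈ 152.9*I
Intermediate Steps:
R(K, A) = 1
√(-23380 + R((-2)², 104)) = √(-23380 + 1) = √(-23379) = I*√23379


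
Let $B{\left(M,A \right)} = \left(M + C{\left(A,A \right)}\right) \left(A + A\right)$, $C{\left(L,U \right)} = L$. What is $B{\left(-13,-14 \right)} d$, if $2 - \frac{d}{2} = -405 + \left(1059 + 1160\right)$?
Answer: $-2739744$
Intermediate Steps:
$B{\left(M,A \right)} = 2 A \left(A + M\right)$ ($B{\left(M,A \right)} = \left(M + A\right) \left(A + A\right) = \left(A + M\right) 2 A = 2 A \left(A + M\right)$)
$d = -3624$ ($d = 4 - 2 \left(-405 + \left(1059 + 1160\right)\right) = 4 - 2 \left(-405 + 2219\right) = 4 - 3628 = -3624$)
$B{\left(-13,-14 \right)} d = 2 \left(-14\right) \left(-14 - 13\right) \left(-3624\right) = 2 \left(-14\right) \left(-27\right) \left(-3624\right) = 756 \left(-3624\right) = -2739744$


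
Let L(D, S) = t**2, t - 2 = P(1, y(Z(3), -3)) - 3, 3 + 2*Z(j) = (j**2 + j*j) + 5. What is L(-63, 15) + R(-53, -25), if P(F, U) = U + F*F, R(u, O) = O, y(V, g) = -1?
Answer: -24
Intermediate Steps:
Z(j) = 1 + j**2 (Z(j) = -3/2 + ((j**2 + j*j) + 5)/2 = -3/2 + ((j**2 + j**2) + 5)/2 = -3/2 + (2*j**2 + 5)/2 = -3/2 + (5 + 2*j**2)/2 = -3/2 + (5/2 + j**2) = 1 + j**2)
P(F, U) = U + F**2
t = -1 (t = 2 + ((-1 + 1**2) - 3) = 2 + ((-1 + 1) - 3) = 2 + (0 - 3) = 2 - 3 = -1)
L(D, S) = 1 (L(D, S) = (-1)**2 = 1)
L(-63, 15) + R(-53, -25) = 1 - 25 = -24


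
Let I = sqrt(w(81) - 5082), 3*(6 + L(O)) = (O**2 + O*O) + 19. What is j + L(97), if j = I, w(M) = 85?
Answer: 6273 + I*sqrt(4997) ≈ 6273.0 + 70.689*I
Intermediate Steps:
L(O) = 1/3 + 2*O**2/3 (L(O) = -6 + ((O**2 + O*O) + 19)/3 = -6 + ((O**2 + O**2) + 19)/3 = -6 + (2*O**2 + 19)/3 = -6 + (19 + 2*O**2)/3 = -6 + (19/3 + 2*O**2/3) = 1/3 + 2*O**2/3)
I = I*sqrt(4997) (I = sqrt(85 - 5082) = sqrt(-4997) = I*sqrt(4997) ≈ 70.689*I)
j = I*sqrt(4997) ≈ 70.689*I
j + L(97) = I*sqrt(4997) + (1/3 + (2/3)*97**2) = I*sqrt(4997) + (1/3 + (2/3)*9409) = I*sqrt(4997) + (1/3 + 18818/3) = I*sqrt(4997) + 6273 = 6273 + I*sqrt(4997)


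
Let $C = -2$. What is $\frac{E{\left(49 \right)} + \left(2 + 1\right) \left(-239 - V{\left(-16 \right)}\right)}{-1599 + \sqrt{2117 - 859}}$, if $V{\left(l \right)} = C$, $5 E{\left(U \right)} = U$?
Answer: $\frac{5606094}{12777715} + \frac{3506 \sqrt{1258}}{12777715} \approx 0.44847$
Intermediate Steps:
$E{\left(U \right)} = \frac{U}{5}$
$V{\left(l \right)} = -2$
$\frac{E{\left(49 \right)} + \left(2 + 1\right) \left(-239 - V{\left(-16 \right)}\right)}{-1599 + \sqrt{2117 - 859}} = \frac{\frac{1}{5} \cdot 49 + \left(2 + 1\right) \left(-239 - -2\right)}{-1599 + \sqrt{2117 - 859}} = \frac{\frac{49}{5} + 3 \left(-239 + 2\right)}{-1599 + \sqrt{1258}} = \frac{\frac{49}{5} + 3 \left(-237\right)}{-1599 + \sqrt{1258}} = \frac{\frac{49}{5} - 711}{-1599 + \sqrt{1258}} = - \frac{3506}{5 \left(-1599 + \sqrt{1258}\right)}$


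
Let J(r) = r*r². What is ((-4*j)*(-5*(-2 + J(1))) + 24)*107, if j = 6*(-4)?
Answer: 53928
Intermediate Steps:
J(r) = r³
j = -24
((-4*j)*(-5*(-2 + J(1))) + 24)*107 = ((-4*(-24))*(-5*(-2 + 1³)) + 24)*107 = (96*(-5*(-2 + 1)) + 24)*107 = (96*(-5*(-1)) + 24)*107 = (96*5 + 24)*107 = (480 + 24)*107 = 504*107 = 53928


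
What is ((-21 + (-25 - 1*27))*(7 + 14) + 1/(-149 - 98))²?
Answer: 143377337104/61009 ≈ 2.3501e+6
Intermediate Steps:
((-21 + (-25 - 1*27))*(7 + 14) + 1/(-149 - 98))² = ((-21 + (-25 - 27))*21 + 1/(-247))² = ((-21 - 52)*21 - 1/247)² = (-73*21 - 1/247)² = (-1533 - 1/247)² = (-378652/247)² = 143377337104/61009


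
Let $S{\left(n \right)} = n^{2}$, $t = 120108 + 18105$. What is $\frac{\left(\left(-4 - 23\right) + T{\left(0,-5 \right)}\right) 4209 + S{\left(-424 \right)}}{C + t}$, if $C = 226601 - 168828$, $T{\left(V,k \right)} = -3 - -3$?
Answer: $\frac{66133}{195986} \approx 0.33744$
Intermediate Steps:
$T{\left(V,k \right)} = 0$ ($T{\left(V,k \right)} = -3 + 3 = 0$)
$t = 138213$
$C = 57773$ ($C = 226601 - 168828 = 57773$)
$\frac{\left(\left(-4 - 23\right) + T{\left(0,-5 \right)}\right) 4209 + S{\left(-424 \right)}}{C + t} = \frac{\left(\left(-4 - 23\right) + 0\right) 4209 + \left(-424\right)^{2}}{57773 + 138213} = \frac{\left(-27 + 0\right) 4209 + 179776}{195986} = \left(\left(-27\right) 4209 + 179776\right) \frac{1}{195986} = \left(-113643 + 179776\right) \frac{1}{195986} = 66133 \cdot \frac{1}{195986} = \frac{66133}{195986}$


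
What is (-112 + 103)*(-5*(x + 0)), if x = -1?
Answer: -45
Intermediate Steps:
(-112 + 103)*(-5*(x + 0)) = (-112 + 103)*(-5*(-1 + 0)) = -(-45)*(-1) = -9*5 = -45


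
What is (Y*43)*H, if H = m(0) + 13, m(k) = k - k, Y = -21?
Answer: -11739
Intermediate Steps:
m(k) = 0
H = 13 (H = 0 + 13 = 13)
(Y*43)*H = -21*43*13 = -903*13 = -11739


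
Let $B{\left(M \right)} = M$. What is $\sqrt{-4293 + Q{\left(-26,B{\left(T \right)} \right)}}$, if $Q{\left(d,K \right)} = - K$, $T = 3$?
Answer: $2 i \sqrt{1074} \approx 65.544 i$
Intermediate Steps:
$\sqrt{-4293 + Q{\left(-26,B{\left(T \right)} \right)}} = \sqrt{-4293 - 3} = \sqrt{-4296} = 2 i \sqrt{1074}$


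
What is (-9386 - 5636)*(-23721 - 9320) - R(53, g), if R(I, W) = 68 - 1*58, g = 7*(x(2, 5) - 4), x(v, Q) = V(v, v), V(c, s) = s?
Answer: 496341892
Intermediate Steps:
x(v, Q) = v
g = -14 (g = 7*(2 - 4) = 7*(-2) = -14)
R(I, W) = 10 (R(I, W) = 68 - 58 = 10)
(-9386 - 5636)*(-23721 - 9320) - R(53, g) = (-9386 - 5636)*(-23721 - 9320) - 1*10 = -15022*(-33041) - 10 = 496341902 - 10 = 496341892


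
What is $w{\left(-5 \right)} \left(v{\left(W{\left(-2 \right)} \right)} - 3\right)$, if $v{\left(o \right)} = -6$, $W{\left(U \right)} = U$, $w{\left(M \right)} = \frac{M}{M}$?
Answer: $-9$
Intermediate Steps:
$w{\left(M \right)} = 1$
$w{\left(-5 \right)} \left(v{\left(W{\left(-2 \right)} \right)} - 3\right) = 1 \left(-6 - 3\right) = 1 \left(-9\right) = -9$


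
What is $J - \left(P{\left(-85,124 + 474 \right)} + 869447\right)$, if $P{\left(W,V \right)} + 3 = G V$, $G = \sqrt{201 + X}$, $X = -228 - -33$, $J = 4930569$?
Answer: $4061125 - 598 \sqrt{6} \approx 4.0597 \cdot 10^{6}$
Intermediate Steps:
$X = -195$ ($X = -228 + 33 = -195$)
$G = \sqrt{6}$ ($G = \sqrt{201 - 195} = \sqrt{6} \approx 2.4495$)
$P{\left(W,V \right)} = -3 + V \sqrt{6}$ ($P{\left(W,V \right)} = -3 + \sqrt{6} V = -3 + V \sqrt{6}$)
$J - \left(P{\left(-85,124 + 474 \right)} + 869447\right) = 4930569 - \left(\left(-3 + \left(124 + 474\right) \sqrt{6}\right) + 869447\right) = 4930569 - \left(\left(-3 + 598 \sqrt{6}\right) + 869447\right) = 4930569 - \left(869444 + 598 \sqrt{6}\right) = 4061125 - 598 \sqrt{6}$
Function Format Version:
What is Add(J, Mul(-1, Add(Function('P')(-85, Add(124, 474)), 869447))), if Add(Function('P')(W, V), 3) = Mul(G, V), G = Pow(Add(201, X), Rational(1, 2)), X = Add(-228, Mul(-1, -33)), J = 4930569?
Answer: Add(4061125, Mul(-598, Pow(6, Rational(1, 2)))) ≈ 4.0597e+6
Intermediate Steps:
X = -195 (X = Add(-228, 33) = -195)
G = Pow(6, Rational(1, 2)) (G = Pow(Add(201, -195), Rational(1, 2)) = Pow(6, Rational(1, 2)) ≈ 2.4495)
Function('P')(W, V) = Add(-3, Mul(V, Pow(6, Rational(1, 2)))) (Function('P')(W, V) = Add(-3, Mul(Pow(6, Rational(1, 2)), V)) = Add(-3, Mul(V, Pow(6, Rational(1, 2)))))
Add(J, Mul(-1, Add(Function('P')(-85, Add(124, 474)), 869447))) = Add(4930569, Mul(-1, Add(Add(-3, Mul(Add(124, 474), Pow(6, Rational(1, 2)))), 869447))) = Add(4930569, Mul(-1, Add(Add(-3, Mul(598, Pow(6, Rational(1, 2)))), 869447))) = Add(4930569, Mul(-1, Add(869444, Mul(598, Pow(6, Rational(1, 2)))))) = Add(4930569, Add(-869444, Mul(-598, Pow(6, Rational(1, 2))))) = Add(4061125, Mul(-598, Pow(6, Rational(1, 2))))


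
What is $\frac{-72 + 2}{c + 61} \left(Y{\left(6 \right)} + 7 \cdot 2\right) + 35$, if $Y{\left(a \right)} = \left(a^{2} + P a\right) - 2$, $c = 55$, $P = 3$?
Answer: $- \frac{140}{29} \approx -4.8276$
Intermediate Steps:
$Y{\left(a \right)} = -2 + a^{2} + 3 a$ ($Y{\left(a \right)} = \left(a^{2} + 3 a\right) - 2 = -2 + a^{2} + 3 a$)
$\frac{-72 + 2}{c + 61} \left(Y{\left(6 \right)} + 7 \cdot 2\right) + 35 = \frac{-72 + 2}{55 + 61} \left(\left(-2 + 6^{2} + 3 \cdot 6\right) + 7 \cdot 2\right) + 35 = - \frac{70}{116} \left(\left(-2 + 36 + 18\right) + 14\right) + 35 = \left(-70\right) \frac{1}{116} \left(52 + 14\right) + 35 = \left(- \frac{35}{58}\right) 66 + 35 = - \frac{1155}{29} + 35 = - \frac{140}{29}$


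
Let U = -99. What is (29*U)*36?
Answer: -103356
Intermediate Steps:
(29*U)*36 = (29*(-99))*36 = -2871*36 = -103356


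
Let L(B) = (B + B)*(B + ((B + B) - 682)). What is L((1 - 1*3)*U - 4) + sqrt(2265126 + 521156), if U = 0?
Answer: 5552 + sqrt(2786282) ≈ 7221.2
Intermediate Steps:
L(B) = 2*B*(-682 + 3*B) (L(B) = (2*B)*(B + (2*B - 682)) = (2*B)*(B + (-682 + 2*B)) = (2*B)*(-682 + 3*B) = 2*B*(-682 + 3*B))
L((1 - 1*3)*U - 4) + sqrt(2265126 + 521156) = 2*((1 - 1*3)*0 - 4)*(-682 + 3*((1 - 1*3)*0 - 4)) + sqrt(2265126 + 521156) = 2*((1 - 3)*0 - 4)*(-682 + 3*((1 - 3)*0 - 4)) + sqrt(2786282) = 2*(-2*0 - 4)*(-682 + 3*(-2*0 - 4)) + sqrt(2786282) = 2*(0 - 4)*(-682 + 3*(0 - 4)) + sqrt(2786282) = 2*(-4)*(-682 + 3*(-4)) + sqrt(2786282) = 2*(-4)*(-682 - 12) + sqrt(2786282) = 2*(-4)*(-694) + sqrt(2786282) = 5552 + sqrt(2786282)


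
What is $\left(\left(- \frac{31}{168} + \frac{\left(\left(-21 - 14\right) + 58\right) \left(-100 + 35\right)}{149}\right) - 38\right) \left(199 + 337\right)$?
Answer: $- \frac{80868665}{3129} \approx -25845.0$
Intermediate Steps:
$\left(\left(- \frac{31}{168} + \frac{\left(\left(-21 - 14\right) + 58\right) \left(-100 + 35\right)}{149}\right) - 38\right) \left(199 + 337\right) = \left(\left(\left(-31\right) \frac{1}{168} + \left(-35 + 58\right) \left(-65\right) \frac{1}{149}\right) - 38\right) 536 = \left(\left(- \frac{31}{168} + 23 \left(-65\right) \frac{1}{149}\right) - 38\right) 536 = \left(\left(- \frac{31}{168} - \frac{1495}{149}\right) - 38\right) 536 = \left(- \frac{255779}{25032} - 38\right) 536 = \left(- \frac{1206995}{25032}\right) 536 = - \frac{80868665}{3129}$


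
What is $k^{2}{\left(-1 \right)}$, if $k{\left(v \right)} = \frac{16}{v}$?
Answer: $256$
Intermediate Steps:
$k^{2}{\left(-1 \right)} = \left(\frac{16}{-1}\right)^{2} = \left(16 \left(-1\right)\right)^{2} = \left(-16\right)^{2} = 256$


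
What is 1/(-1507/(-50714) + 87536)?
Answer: 50714/4439302211 ≈ 1.1424e-5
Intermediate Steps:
1/(-1507/(-50714) + 87536) = 1/(-1507*(-1/50714) + 87536) = 1/(1507/50714 + 87536) = 1/(4439302211/50714) = 50714/4439302211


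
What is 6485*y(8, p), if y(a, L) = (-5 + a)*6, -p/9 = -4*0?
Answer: 116730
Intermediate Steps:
p = 0 (p = -(-36)*0 = -9*0 = 0)
y(a, L) = -30 + 6*a
6485*y(8, p) = 6485*(-30 + 6*8) = 6485*(-30 + 48) = 6485*18 = 116730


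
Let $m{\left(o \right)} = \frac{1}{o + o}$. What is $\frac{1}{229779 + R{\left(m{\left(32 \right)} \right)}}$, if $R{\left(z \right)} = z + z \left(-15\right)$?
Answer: $\frac{32}{7352921} \approx 4.352 \cdot 10^{-6}$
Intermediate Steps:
$m{\left(o \right)} = \frac{1}{2 o}$
$R{\left(z \right)} = - 14 z$ ($R{\left(z \right)} = z - 15 z = - 14 z$)
$\frac{1}{229779 + R{\left(m{\left(32 \right)} \right)}} = \frac{1}{229779 - 14 \frac{1}{2 \cdot 32}} = \frac{1}{229779 - 14 \cdot \frac{1}{2} \cdot \frac{1}{32}} = \frac{1}{229779 - \frac{7}{32}} = \frac{1}{\frac{7352921}{32}} = \frac{32}{7352921}$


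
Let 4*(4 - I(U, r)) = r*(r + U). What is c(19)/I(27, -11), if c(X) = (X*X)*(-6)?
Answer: -361/8 ≈ -45.125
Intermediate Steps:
I(U, r) = 4 - r*(U + r)/4 (I(U, r) = 4 - r*(r + U)/4 = 4 - r*(U + r)/4)
c(X) = -6*X² (c(X) = X²*(-6) = -6*X²)
c(19)/I(27, -11) = (-6*19²)/(4 - ¼*(-11)² - ¼*27*(-11)) = (-6*361)/(4 - ¼*121 + 297/4) = -2166/(4 - 121/4 + 297/4) = -2166/48 = -2166*1/48 = -361/8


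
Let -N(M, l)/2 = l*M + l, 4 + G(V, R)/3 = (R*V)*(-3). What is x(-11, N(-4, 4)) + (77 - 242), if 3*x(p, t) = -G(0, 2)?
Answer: -161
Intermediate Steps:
G(V, R) = -12 - 9*R*V (G(V, R) = -12 + 3*((R*V)*(-3)) = -12 + 3*(-3*R*V) = -12 - 9*R*V)
N(M, l) = -2*l - 2*M*l (N(M, l) = -2*(l*M + l) = -2*(M*l + l) = -2*(l + M*l) = -2*l - 2*M*l)
x(p, t) = 4 (x(p, t) = (-(-12 - 9*2*0))/3 = (-(-12 + 0))/3 = (-1*(-12))/3 = (⅓)*12 = 4)
x(-11, N(-4, 4)) + (77 - 242) = 4 + (77 - 242) = 4 - 165 = -161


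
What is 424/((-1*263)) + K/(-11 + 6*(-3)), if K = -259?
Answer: 55821/7627 ≈ 7.3189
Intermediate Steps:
424/((-1*263)) + K/(-11 + 6*(-3)) = 424/((-1*263)) - 259/(-11 + 6*(-3)) = 424/(-263) - 259/(-11 - 18) = 424*(-1/263) - 259/(-29) = -424/263 - 259*(-1/29) = -424/263 + 259/29 = 55821/7627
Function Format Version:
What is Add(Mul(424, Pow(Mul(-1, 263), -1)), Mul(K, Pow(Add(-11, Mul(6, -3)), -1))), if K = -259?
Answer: Rational(55821, 7627) ≈ 7.3189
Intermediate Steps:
Add(Mul(424, Pow(Mul(-1, 263), -1)), Mul(K, Pow(Add(-11, Mul(6, -3)), -1))) = Add(Mul(424, Pow(Mul(-1, 263), -1)), Mul(-259, Pow(Add(-11, Mul(6, -3)), -1))) = Add(Mul(424, Pow(-263, -1)), Mul(-259, Pow(Add(-11, -18), -1))) = Add(Mul(424, Rational(-1, 263)), Mul(-259, Pow(-29, -1))) = Add(Rational(-424, 263), Mul(-259, Rational(-1, 29))) = Add(Rational(-424, 263), Rational(259, 29)) = Rational(55821, 7627)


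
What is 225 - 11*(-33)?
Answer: 588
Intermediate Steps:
225 - 11*(-33) = 225 + 363 = 588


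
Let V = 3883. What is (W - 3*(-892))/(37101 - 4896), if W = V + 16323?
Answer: 22882/32205 ≈ 0.71051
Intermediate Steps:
W = 20206 (W = 3883 + 16323 = 20206)
(W - 3*(-892))/(37101 - 4896) = (20206 - 3*(-892))/(37101 - 4896) = (20206 + 2676)/32205 = 22882*(1/32205) = 22882/32205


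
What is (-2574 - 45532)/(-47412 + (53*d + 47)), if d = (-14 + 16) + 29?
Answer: 24053/22861 ≈ 1.0521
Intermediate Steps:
d = 31 (d = 2 + 29 = 31)
(-2574 - 45532)/(-47412 + (53*d + 47)) = (-2574 - 45532)/(-47412 + (53*31 + 47)) = -48106/(-47412 + (1643 + 47)) = -48106/(-47412 + 1690) = -48106/(-45722) = -48106*(-1/45722) = 24053/22861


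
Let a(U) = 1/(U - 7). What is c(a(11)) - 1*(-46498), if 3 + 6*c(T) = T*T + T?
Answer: 4463765/96 ≈ 46498.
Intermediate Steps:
a(U) = 1/(-7 + U)
c(T) = -½ + T/6 + T²/6 (c(T) = -½ + (T*T + T)/6 = -½ + (T² + T)/6 = -½ + (T + T²)/6 = -½ + (T/6 + T²/6) = -½ + T/6 + T²/6)
c(a(11)) - 1*(-46498) = (-½ + 1/(6*(-7 + 11)) + (1/(-7 + 11))²/6) - 1*(-46498) = (-½ + (⅙)/4 + (1/4)²/6) + 46498 = (-½ + (⅙)*(¼) + (¼)²/6) + 46498 = (-½ + 1/24 + (⅙)*(1/16)) + 46498 = (-½ + 1/24 + 1/96) + 46498 = -43/96 + 46498 = 4463765/96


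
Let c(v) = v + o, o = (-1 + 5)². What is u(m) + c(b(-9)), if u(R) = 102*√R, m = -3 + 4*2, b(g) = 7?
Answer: 23 + 102*√5 ≈ 251.08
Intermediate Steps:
o = 16 (o = 4² = 16)
m = 5 (m = -3 + 8 = 5)
c(v) = 16 + v (c(v) = v + 16 = 16 + v)
u(m) + c(b(-9)) = 102*√5 + (16 + 7) = 102*√5 + 23 = 23 + 102*√5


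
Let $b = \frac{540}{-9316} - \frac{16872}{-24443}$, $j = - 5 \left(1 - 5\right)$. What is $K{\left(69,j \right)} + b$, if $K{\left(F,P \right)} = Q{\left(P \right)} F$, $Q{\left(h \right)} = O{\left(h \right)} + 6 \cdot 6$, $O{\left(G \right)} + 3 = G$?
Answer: $\frac{208220765862}{56927747} \approx 3657.6$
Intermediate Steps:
$O{\left(G \right)} = -3 + G$
$j = 20$ ($j = \left(-5\right) \left(-4\right) = 20$)
$Q{\left(h \right)} = 33 + h$ ($Q{\left(h \right)} = \left(-3 + h\right) + 6 \cdot 6 = \left(-3 + h\right) + 36 = 33 + h$)
$b = \frac{35995083}{56927747}$ ($b = 540 \left(- \frac{1}{9316}\right) - - \frac{16872}{24443} = - \frac{135}{2329} + \frac{16872}{24443} = \frac{35995083}{56927747} \approx 0.63229$)
$K{\left(F,P \right)} = F \left(33 + P\right)$ ($K{\left(F,P \right)} = \left(33 + P\right) F = F \left(33 + P\right)$)
$K{\left(69,j \right)} + b = 69 \left(33 + 20\right) + \frac{35995083}{56927747} = 69 \cdot 53 + \frac{35995083}{56927747} = 3657 + \frac{35995083}{56927747} = \frac{208220765862}{56927747}$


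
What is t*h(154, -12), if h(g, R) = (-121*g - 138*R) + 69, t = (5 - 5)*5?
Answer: 0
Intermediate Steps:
t = 0 (t = 0*5 = 0)
h(g, R) = 69 - 138*R - 121*g (h(g, R) = (-138*R - 121*g) + 69 = 69 - 138*R - 121*g)
t*h(154, -12) = 0*(69 - 138*(-12) - 121*154) = 0*(69 + 1656 - 18634) = 0*(-16909) = 0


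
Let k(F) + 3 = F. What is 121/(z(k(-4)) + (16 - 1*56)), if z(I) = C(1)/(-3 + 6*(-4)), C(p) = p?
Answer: -3267/1081 ≈ -3.0222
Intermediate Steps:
k(F) = -3 + F
z(I) = -1/27 (z(I) = 1/(-3 + 6*(-4)) = 1/(-3 - 24) = 1/(-27) = 1*(-1/27) = -1/27)
121/(z(k(-4)) + (16 - 1*56)) = 121/(-1/27 + (16 - 1*56)) = 121/(-1/27 + (16 - 56)) = 121/(-1/27 - 40) = 121/(-1081/27) = 121*(-27/1081) = -3267/1081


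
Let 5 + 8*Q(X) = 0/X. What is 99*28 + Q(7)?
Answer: 22171/8 ≈ 2771.4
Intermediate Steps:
Q(X) = -5/8 (Q(X) = -5/8 + (0/X)/8 = -5/8 + (⅛)*0 = -5/8 + 0 = -5/8)
99*28 + Q(7) = 99*28 - 5/8 = 2772 - 5/8 = 22171/8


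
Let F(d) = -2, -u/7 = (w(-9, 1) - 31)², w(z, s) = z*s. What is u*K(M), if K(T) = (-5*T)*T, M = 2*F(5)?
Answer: 896000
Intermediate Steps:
w(z, s) = s*z
u = -11200 (u = -7*(1*(-9) - 31)² = -7*(-9 - 31)² = -7*(-40)² = -7*1600 = -11200)
M = -4 (M = 2*(-2) = -4)
K(T) = -5*T²
u*K(M) = -(-56000)*(-4)² = -(-56000)*16 = -11200*(-80) = 896000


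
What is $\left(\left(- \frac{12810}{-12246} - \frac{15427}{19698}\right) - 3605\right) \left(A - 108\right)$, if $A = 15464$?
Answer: $- \frac{1112722434654226}{20101809} \approx -5.5354 \cdot 10^{7}$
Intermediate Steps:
$\left(\left(- \frac{12810}{-12246} - \frac{15427}{19698}\right) - 3605\right) \left(A - 108\right) = \left(\left(- \frac{12810}{-12246} - \frac{15427}{19698}\right) - 3605\right) \left(15464 - 108\right) = \left(\left(\left(-12810\right) \left(- \frac{1}{12246}\right) - \frac{15427}{19698}\right) - 3605\right) 15356 = \left(\left(\frac{2135}{2041} - \frac{15427}{19698}\right) - 3605\right) 15356 = \left(\frac{10568723}{40203618} - 3605\right) 15356 = \left(- \frac{144923474167}{40203618}\right) 15356 = - \frac{1112722434654226}{20101809}$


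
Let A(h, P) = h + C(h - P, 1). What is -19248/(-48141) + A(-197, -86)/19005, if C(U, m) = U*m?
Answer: 5571124/14522535 ≈ 0.38362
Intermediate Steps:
A(h, P) = -P + 2*h (A(h, P) = h + (h - P)*1 = h + (h - P) = -P + 2*h)
-19248/(-48141) + A(-197, -86)/19005 = -19248/(-48141) + (-1*(-86) + 2*(-197))/19005 = -19248*(-1/48141) + (86 - 394)*(1/19005) = 6416/16047 - 308*1/19005 = 6416/16047 - 44/2715 = 5571124/14522535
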